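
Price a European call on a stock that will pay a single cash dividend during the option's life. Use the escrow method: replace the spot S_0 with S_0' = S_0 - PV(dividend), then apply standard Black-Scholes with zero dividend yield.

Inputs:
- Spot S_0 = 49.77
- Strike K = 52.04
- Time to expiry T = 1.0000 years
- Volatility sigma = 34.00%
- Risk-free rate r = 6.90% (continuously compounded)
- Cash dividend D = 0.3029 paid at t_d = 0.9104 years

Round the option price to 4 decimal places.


Answer: Price = 7.0858

Derivation:
PV(D) = D * exp(-r * t_d) = 0.3029 * 0.93911475 = 0.28445786
S_0' = S_0 - PV(D) = 49.7700 - 0.28445786 = 49.48554214
d1 = (ln(S_0'/K) + (r + sigma^2/2)*T) / (sigma*sqrt(T)) = 0.22490557
d2 = d1 - sigma*sqrt(T) = -0.11509443
exp(-rT) = 0.93332668
N(d1) = 0.58897363; N(d2) = 0.45418514
C = S_0' * N(d1) - K * exp(-rT) * N(d2) = 49.48554214 * 0.58897363 - 52.0400 * 0.93332668 * 0.45418514 = 7.0858


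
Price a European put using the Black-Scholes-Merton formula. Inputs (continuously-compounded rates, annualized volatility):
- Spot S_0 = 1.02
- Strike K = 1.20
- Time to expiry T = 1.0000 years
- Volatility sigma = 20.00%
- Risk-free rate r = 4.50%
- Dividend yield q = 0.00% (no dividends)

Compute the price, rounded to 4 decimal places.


d1 = (ln(S/K) + (r - q + 0.5*sigma^2) * T) / (sigma * sqrt(T)) = -0.48759465
d2 = d1 - sigma * sqrt(T) = -0.68759465
exp(-rT) = 0.95599748; exp(-qT) = 1.00000000
P = K * exp(-rT) * N(-d2) - S_0 * exp(-qT) * N(-d1)
N(-d1) = 0.68708151; N(-d2) = 0.75414596
P = 1.2000 * 0.95599748 * 0.75414596 - 1.0200 * 1.00000000 * 0.68708151 = 0.1643

Answer: Price = 0.1643


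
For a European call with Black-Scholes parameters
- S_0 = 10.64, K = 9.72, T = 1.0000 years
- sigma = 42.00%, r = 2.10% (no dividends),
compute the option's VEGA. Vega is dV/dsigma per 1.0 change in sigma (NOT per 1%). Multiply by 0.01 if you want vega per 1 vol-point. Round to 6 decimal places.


d1 = 0.4753211082; d2 = 0.0553211082
phi(d1) = 0.3563280046; exp(-qT) = 1.0000000000; exp(-rT) = 0.9792189646
Vega = S * exp(-qT) * phi(d1) * sqrt(T) = 10.6400 * 1.0000000000 * 0.3563280046 * 1.0000000000 = 3.791330

Answer: Vega = 3.791330


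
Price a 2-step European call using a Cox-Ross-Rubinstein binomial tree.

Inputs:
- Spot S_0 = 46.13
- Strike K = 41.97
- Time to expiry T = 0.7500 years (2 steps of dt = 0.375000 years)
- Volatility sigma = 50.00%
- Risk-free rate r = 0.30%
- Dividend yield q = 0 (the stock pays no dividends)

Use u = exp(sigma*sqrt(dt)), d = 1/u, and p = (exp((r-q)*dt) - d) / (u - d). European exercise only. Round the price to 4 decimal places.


Answer: Price = V(0,0) = 9.8340

Derivation:
dt = T/N = 0.375000
u = exp(sigma*sqrt(dt)) = 1.358235; d = 1/u = 0.736250
p = (exp((r-q)*dt) - d) / (u - d) = 0.425856
Discount per step: exp(-r*dt) = 0.998876
Stock lattice S(k, i) with i counting down-moves:
  k=0: S(0,0) = 46.1300
  k=1: S(1,0) = 62.6554; S(1,1) = 33.9632
  k=2: S(2,0) = 85.1008; S(2,1) = 46.1300; S(2,2) = 25.0054
Terminal payoffs V(N, i) = max(S_T - K, 0):
  V(2,0) = 43.130757; V(2,1) = 4.160000; V(2,2) = 0.000000
Backward induction: V(k, i) = exp(-r*dt) * [p * V(k+1, i) + (1-p) * V(k+1, i+1)].
  V(1,0) = exp(-r*dt) * [p*43.130757 + (1-p)*4.160000] = 20.732580
  V(1,1) = exp(-r*dt) * [p*4.160000 + (1-p)*0.000000] = 1.769568
  V(0,0) = exp(-r*dt) * [p*20.732580 + (1-p)*1.769568] = 9.834004


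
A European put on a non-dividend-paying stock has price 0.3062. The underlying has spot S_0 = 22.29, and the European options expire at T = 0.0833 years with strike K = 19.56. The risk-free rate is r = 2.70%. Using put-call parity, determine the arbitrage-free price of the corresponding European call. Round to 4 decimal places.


Answer: Call price = 3.0801

Derivation:
Put-call parity: C - P = S_0 * exp(-qT) - K * exp(-rT).
S_0 * exp(-qT) = 22.2900 * 1.00000000 = 22.29000000
K * exp(-rT) = 19.5600 * 0.99775343 = 19.51605704
C = P + S*exp(-qT) - K*exp(-rT)
C = 0.3062 + 22.29000000 - 19.51605704 = 3.0801


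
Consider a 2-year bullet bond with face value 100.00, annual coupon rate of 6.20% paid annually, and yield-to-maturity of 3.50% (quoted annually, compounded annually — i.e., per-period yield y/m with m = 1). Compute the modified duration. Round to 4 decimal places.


Answer: Modified duration = 1.8773

Derivation:
Coupon per period c = face * coupon_rate / m = 6.200000
Periods per year m = 1; per-period yield y/m = 0.035000
Number of cashflows N = 2
Cashflows (t years, CF_t, discount factor 1/(1+y/m)^(m*t), PV):
  t = 1.0000: CF_t = 6.200000, DF = 0.966184, PV = 5.990338
  t = 2.0000: CF_t = 106.200000, DF = 0.933511, PV = 99.138836
Price P = sum_t PV_t = 105.129175
First compute Macaulay numerator sum_t t * PV_t:
  t * PV_t at t = 1.0000: 5.990338
  t * PV_t at t = 2.0000: 198.277673
Macaulay duration D = 204.268011 / 105.129175 = 1.943019
Modified duration = D / (1 + y/m) = 1.943019 / (1 + 0.035000) = 1.877313


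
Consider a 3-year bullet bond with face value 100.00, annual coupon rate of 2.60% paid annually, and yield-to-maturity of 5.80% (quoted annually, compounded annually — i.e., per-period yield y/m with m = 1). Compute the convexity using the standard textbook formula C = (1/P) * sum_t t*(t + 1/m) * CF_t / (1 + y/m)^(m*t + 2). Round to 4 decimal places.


Coupon per period c = face * coupon_rate / m = 2.600000
Periods per year m = 1; per-period yield y/m = 0.058000
Number of cashflows N = 3
Cashflows (t years, CF_t, discount factor 1/(1+y/m)^(m*t), PV):
  t = 1.0000: CF_t = 2.600000, DF = 0.945180, PV = 2.457467
  t = 2.0000: CF_t = 2.600000, DF = 0.893364, PV = 2.322748
  t = 3.0000: CF_t = 102.600000, DF = 0.844390, PV = 86.634397
Price P = sum_t PV_t = 91.414612
Convexity numerator sum_t t*(t + 1/m) * CF_t / (1+y/m)^(m*t + 2):
  t = 1.0000: term = 4.390827
  t = 2.0000: term = 12.450361
  t = 3.0000: term = 928.753083
Convexity = (1/P) * sum = 945.594270 / 91.414612 = 10.344017

Answer: Convexity = 10.3440


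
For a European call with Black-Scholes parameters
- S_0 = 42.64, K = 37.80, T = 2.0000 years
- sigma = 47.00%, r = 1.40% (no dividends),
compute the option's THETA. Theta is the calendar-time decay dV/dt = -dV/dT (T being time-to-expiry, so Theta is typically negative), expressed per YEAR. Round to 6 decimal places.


d1 = 0.5557312830; d2 = -0.1089490913
phi(d1) = 0.3418589128; exp(-qT) = 1.0000000000; exp(-rT) = 0.9723883668
Theta = -S*exp(-qT)*phi(d1)*sigma/(2*sqrt(T)) - r*K*exp(-rT)*N(d2) + q*S*exp(-qT)*N(d1)
N(d1) = 0.7108027162; N(d2) = 0.4566214346; sqrt(T) = 1.4142135624
Term 1 = -42.6400 * 1.0000000000 * 0.3418589128 * 0.4700 / (2 * 1.4142135624) = -2.4222388619
Term 2 = -0.0140 * 37.8000 * 0.9723883668 * 0.4566214346 = -0.2349718760
Term 3 = 0 (no dividend yield, q = 0)
Theta = -2.4222388619 + (-0.2349718760) + (0.0000000000) = -2.657211

Answer: Theta = -2.657211


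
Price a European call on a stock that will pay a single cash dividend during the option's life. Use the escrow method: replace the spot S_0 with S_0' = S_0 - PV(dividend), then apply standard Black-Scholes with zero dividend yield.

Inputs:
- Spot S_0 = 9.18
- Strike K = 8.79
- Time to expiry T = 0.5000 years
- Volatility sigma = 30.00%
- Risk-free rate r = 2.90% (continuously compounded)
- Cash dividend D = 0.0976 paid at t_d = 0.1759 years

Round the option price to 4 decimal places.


PV(D) = D * exp(-r * t_d) = 0.0976 * 0.99491189 = 0.09710340
S_0' = S_0 - PV(D) = 9.1800 - 0.09710340 = 9.08289660
d1 = (ln(S_0'/K) + (r + sigma^2/2)*T) / (sigma*sqrt(T)) = 0.32893872
d2 = d1 - sigma*sqrt(T) = 0.11680668
exp(-rT) = 0.98560462
N(d1) = 0.62889899; N(d2) = 0.54649338
C = S_0' * N(d1) - K * exp(-rT) * N(d2) = 9.08289660 * 0.62889899 - 8.7900 * 0.98560462 * 0.54649338 = 0.9777

Answer: Price = 0.9777


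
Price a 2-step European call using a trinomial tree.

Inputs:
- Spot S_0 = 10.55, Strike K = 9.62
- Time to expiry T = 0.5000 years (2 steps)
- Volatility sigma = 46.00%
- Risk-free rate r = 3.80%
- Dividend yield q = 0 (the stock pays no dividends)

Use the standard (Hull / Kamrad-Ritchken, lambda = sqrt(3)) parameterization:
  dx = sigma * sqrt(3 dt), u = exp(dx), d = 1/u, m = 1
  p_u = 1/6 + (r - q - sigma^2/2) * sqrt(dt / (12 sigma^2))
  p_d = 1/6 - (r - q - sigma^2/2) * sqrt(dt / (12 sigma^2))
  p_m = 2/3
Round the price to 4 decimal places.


Answer: Price = V(0,0) = 1.9003

Derivation:
dt = T/N = 0.250000; dx = sigma*sqrt(3*dt) = 0.398372
u = exp(dx) = 1.489398; d = 1/u = 0.671412
p_u = 0.145393, p_m = 0.666667, p_d = 0.187941
Discount per step: exp(-r*dt) = 0.990545
Stock lattice S(k, j) with j the centered position index:
  k=0: S(0,+0) = 10.5500
  k=1: S(1,-1) = 7.0834; S(1,+0) = 10.5500; S(1,+1) = 15.7131
  k=2: S(2,-2) = 4.7559; S(2,-1) = 7.0834; S(2,+0) = 10.5500; S(2,+1) = 15.7131; S(2,+2) = 23.4031
Terminal payoffs V(N, j) = max(S_T - K, 0):
  V(2,-2) = 0.000000; V(2,-1) = 0.000000; V(2,+0) = 0.930000; V(2,+1) = 6.093144; V(2,+2) = 13.783117
Backward induction: V(k, j) = exp(-r*dt) * [p_u * V(k+1, j+1) + p_m * V(k+1, j) + p_d * V(k+1, j-1)]
  V(1,-1) = exp(-r*dt) * [p_u*0.930000 + p_m*0.000000 + p_d*0.000000] = 0.133937
  V(1,+0) = exp(-r*dt) * [p_u*6.093144 + p_m*0.930000 + p_d*0.000000] = 1.491660
  V(1,+1) = exp(-r*dt) * [p_u*13.783117 + p_m*6.093144 + p_d*0.930000] = 6.181836
  V(0,+0) = exp(-r*dt) * [p_u*6.181836 + p_m*1.491660 + p_d*0.133937] = 1.900266


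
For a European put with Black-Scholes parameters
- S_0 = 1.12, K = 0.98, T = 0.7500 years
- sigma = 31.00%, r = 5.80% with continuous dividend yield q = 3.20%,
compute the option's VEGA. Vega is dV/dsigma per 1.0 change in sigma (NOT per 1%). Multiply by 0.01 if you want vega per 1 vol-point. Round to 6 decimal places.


Answer: Vega = 0.294807

Derivation:
d1 = 0.7042514584; d2 = 0.4357835832
phi(d1) = 0.3113232270; exp(-qT) = 0.9762857098; exp(-rT) = 0.9574325541
Vega = S * exp(-qT) * phi(d1) * sqrt(T) = 1.1200 * 0.9762857098 * 0.3113232270 * 0.8660254038 = 0.294807


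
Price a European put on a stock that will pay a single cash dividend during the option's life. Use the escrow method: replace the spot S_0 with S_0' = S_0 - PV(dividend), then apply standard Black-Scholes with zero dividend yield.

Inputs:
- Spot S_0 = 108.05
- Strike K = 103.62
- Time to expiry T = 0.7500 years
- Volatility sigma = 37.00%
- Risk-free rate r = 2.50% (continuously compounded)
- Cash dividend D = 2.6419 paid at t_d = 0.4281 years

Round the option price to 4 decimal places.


PV(D) = D * exp(-r * t_d) = 2.6419 * 0.98935457 = 2.61377583
S_0' = S_0 - PV(D) = 108.0500 - 2.61377583 = 105.43622417
d1 = (ln(S_0'/K) + (r + sigma^2/2)*T) / (sigma*sqrt(T)) = 0.27295685
d2 = d1 - sigma*sqrt(T) = -0.04747255
exp(-rT) = 0.98142469
N(-d1) = 0.39244319; N(-d2) = 0.51893170
P = K * exp(-rT) * N(-d2) - S_0' * N(-d1) = 103.6200 * 0.98142469 * 0.51893170 - 105.43622417 * 0.39244319 = 11.3951

Answer: Price = 11.3951


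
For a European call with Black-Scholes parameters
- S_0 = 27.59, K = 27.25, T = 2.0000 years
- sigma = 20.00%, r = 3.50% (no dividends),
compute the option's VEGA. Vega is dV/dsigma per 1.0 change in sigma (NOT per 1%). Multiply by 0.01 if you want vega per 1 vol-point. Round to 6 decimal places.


d1 = 0.4327488803; d2 = 0.1499061678
phi(d1) = 0.3632825656; exp(-qT) = 1.0000000000; exp(-rT) = 0.9323938199
Vega = S * exp(-qT) * phi(d1) * sqrt(T) = 27.5900 * 1.0000000000 * 0.3632825656 * 1.4142135624 = 14.174614

Answer: Vega = 14.174614


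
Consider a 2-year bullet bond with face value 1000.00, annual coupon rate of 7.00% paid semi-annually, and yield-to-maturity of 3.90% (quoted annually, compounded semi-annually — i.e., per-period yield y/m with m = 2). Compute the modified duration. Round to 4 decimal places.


Coupon per period c = face * coupon_rate / m = 35.000000
Periods per year m = 2; per-period yield y/m = 0.019500
Number of cashflows N = 4
Cashflows (t years, CF_t, discount factor 1/(1+y/m)^(m*t), PV):
  t = 0.5000: CF_t = 35.000000, DF = 0.980873, PV = 34.330554
  t = 1.0000: CF_t = 35.000000, DF = 0.962112, PV = 33.673913
  t = 1.5000: CF_t = 35.000000, DF = 0.943709, PV = 33.029831
  t = 2.0000: CF_t = 1035.000000, DF = 0.925659, PV = 958.057179
Price P = sum_t PV_t = 1059.091477
First compute Macaulay numerator sum_t t * PV_t:
  t * PV_t at t = 0.5000: 17.165277
  t * PV_t at t = 1.0000: 33.673913
  t * PV_t at t = 1.5000: 49.544747
  t * PV_t at t = 2.0000: 1916.114357
Macaulay duration D = 2016.498294 / 1059.091477 = 1.903989
Modified duration = D / (1 + y/m) = 1.903989 / (1 + 0.019500) = 1.867571

Answer: Modified duration = 1.8676


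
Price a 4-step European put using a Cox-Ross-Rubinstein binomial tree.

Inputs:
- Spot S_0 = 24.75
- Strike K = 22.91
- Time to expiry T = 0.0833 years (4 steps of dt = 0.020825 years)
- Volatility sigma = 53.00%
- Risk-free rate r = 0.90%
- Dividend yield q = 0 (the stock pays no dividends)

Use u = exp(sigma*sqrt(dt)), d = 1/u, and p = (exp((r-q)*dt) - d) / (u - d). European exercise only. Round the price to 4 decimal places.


Answer: Price = V(0,0) = 0.7838

Derivation:
dt = T/N = 0.020825
u = exp(sigma*sqrt(dt)) = 1.079484; d = 1/u = 0.926368
p = (exp((r-q)*dt) - d) / (u - d) = 0.482113
Discount per step: exp(-r*dt) = 0.999813
Stock lattice S(k, i) with i counting down-moves:
  k=0: S(0,0) = 24.7500
  k=1: S(1,0) = 26.7172; S(1,1) = 22.9276
  k=2: S(2,0) = 28.8408; S(2,1) = 24.7500; S(2,2) = 21.2394
  k=3: S(3,0) = 31.1332; S(3,1) = 26.7172; S(3,2) = 22.9276; S(3,3) = 19.6755
  k=4: S(4,0) = 33.6079; S(4,1) = 28.8408; S(4,2) = 24.7500; S(4,3) = 21.2394; S(4,4) = 18.2268
Terminal payoffs V(N, i) = max(K - S_T, 0):
  V(4,0) = 0.000000; V(4,1) = 0.000000; V(4,2) = 0.000000; V(4,3) = 1.670593; V(4,4) = 4.683236
Backward induction: V(k, i) = exp(-r*dt) * [p * V(k+1, i) + (1-p) * V(k+1, i+1)].
  V(3,0) = exp(-r*dt) * [p*0.000000 + (1-p)*0.000000] = 0.000000
  V(3,1) = exp(-r*dt) * [p*0.000000 + (1-p)*0.000000] = 0.000000
  V(3,2) = exp(-r*dt) * [p*0.000000 + (1-p)*1.670593] = 0.865017
  V(3,3) = exp(-r*dt) * [p*1.670593 + (1-p)*4.683236] = 3.230198
  V(2,0) = exp(-r*dt) * [p*0.000000 + (1-p)*0.000000] = 0.000000
  V(2,1) = exp(-r*dt) * [p*0.000000 + (1-p)*0.865017] = 0.447897
  V(2,2) = exp(-r*dt) * [p*0.865017 + (1-p)*3.230198] = 2.089523
  V(1,0) = exp(-r*dt) * [p*0.000000 + (1-p)*0.447897] = 0.231917
  V(1,1) = exp(-r*dt) * [p*0.447897 + (1-p)*2.089523] = 1.297831
  V(0,0) = exp(-r*dt) * [p*0.231917 + (1-p)*1.297831] = 0.783794


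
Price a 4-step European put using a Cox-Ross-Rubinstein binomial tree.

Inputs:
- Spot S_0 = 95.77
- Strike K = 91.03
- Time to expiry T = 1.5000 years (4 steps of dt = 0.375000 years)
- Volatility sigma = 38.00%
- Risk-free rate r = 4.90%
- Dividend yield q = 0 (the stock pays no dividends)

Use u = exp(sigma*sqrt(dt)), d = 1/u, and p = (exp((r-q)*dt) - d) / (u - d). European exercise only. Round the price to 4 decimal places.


dt = T/N = 0.375000
u = exp(sigma*sqrt(dt)) = 1.262005; d = 1/u = 0.792390
p = (exp((r-q)*dt) - d) / (u - d) = 0.481575
Discount per step: exp(-r*dt) = 0.981793
Stock lattice S(k, i) with i counting down-moves:
  k=0: S(0,0) = 95.7700
  k=1: S(1,0) = 120.8622; S(1,1) = 75.8872
  k=2: S(2,0) = 152.5287; S(2,1) = 95.7700; S(2,2) = 60.1323
  k=3: S(3,0) = 192.4919; S(3,1) = 120.8622; S(3,2) = 75.8872; S(3,3) = 47.6482
  k=4: S(4,0) = 242.9257; S(4,1) = 152.5287; S(4,2) = 95.7700; S(4,3) = 60.1323; S(4,4) = 37.7560
Terminal payoffs V(N, i) = max(K - S_T, 0):
  V(4,0) = 0.000000; V(4,1) = 0.000000; V(4,2) = 0.000000; V(4,3) = 30.897742; V(4,4) = 53.274039
Backward induction: V(k, i) = exp(-r*dt) * [p * V(k+1, i) + (1-p) * V(k+1, i+1)].
  V(3,0) = exp(-r*dt) * [p*0.000000 + (1-p)*0.000000] = 0.000000
  V(3,1) = exp(-r*dt) * [p*0.000000 + (1-p)*0.000000] = 0.000000
  V(3,2) = exp(-r*dt) * [p*0.000000 + (1-p)*30.897742] = 15.726509
  V(3,3) = exp(-r*dt) * [p*30.897742 + (1-p)*53.274039] = 41.724395
  V(2,0) = exp(-r*dt) * [p*0.000000 + (1-p)*0.000000] = 0.000000
  V(2,1) = exp(-r*dt) * [p*0.000000 + (1-p)*15.726509] = 8.004568
  V(2,2) = exp(-r*dt) * [p*15.726509 + (1-p)*41.724395] = 28.672725
  V(1,0) = exp(-r*dt) * [p*0.000000 + (1-p)*8.004568] = 4.074211
  V(1,1) = exp(-r*dt) * [p*8.004568 + (1-p)*28.672725] = 18.378623
  V(0,0) = exp(-r*dt) * [p*4.074211 + (1-p)*18.378623] = 11.280772

Answer: Price = V(0,0) = 11.2808


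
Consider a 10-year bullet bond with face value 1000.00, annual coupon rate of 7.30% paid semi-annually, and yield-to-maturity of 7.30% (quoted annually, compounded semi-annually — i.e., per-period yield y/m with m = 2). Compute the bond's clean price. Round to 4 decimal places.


Answer: Price = 1000.0000

Derivation:
Coupon per period c = face * coupon_rate / m = 36.500000
Periods per year m = 2; per-period yield y/m = 0.036500
Number of cashflows N = 20
Cashflows (t years, CF_t, discount factor 1/(1+y/m)^(m*t), PV):
  t = 0.5000: CF_t = 36.500000, DF = 0.964785, PV = 35.214665
  t = 1.0000: CF_t = 36.500000, DF = 0.930811, PV = 33.974592
  t = 1.5000: CF_t = 36.500000, DF = 0.898033, PV = 32.778188
  t = 2.0000: CF_t = 36.500000, DF = 0.866409, PV = 31.623915
  t = 2.5000: CF_t = 36.500000, DF = 0.835898, PV = 30.510290
  t = 3.0000: CF_t = 36.500000, DF = 0.806462, PV = 29.435880
  t = 3.5000: CF_t = 36.500000, DF = 0.778063, PV = 28.399305
  t = 4.0000: CF_t = 36.500000, DF = 0.750664, PV = 27.399233
  t = 4.5000: CF_t = 36.500000, DF = 0.724230, PV = 26.434379
  t = 5.0000: CF_t = 36.500000, DF = 0.698726, PV = 25.503501
  t = 5.5000: CF_t = 36.500000, DF = 0.674121, PV = 24.605404
  t = 6.0000: CF_t = 36.500000, DF = 0.650382, PV = 23.738933
  t = 6.5000: CF_t = 36.500000, DF = 0.627479, PV = 22.902974
  t = 7.0000: CF_t = 36.500000, DF = 0.605382, PV = 22.096453
  t = 7.5000: CF_t = 36.500000, DF = 0.584064, PV = 21.318334
  t = 8.0000: CF_t = 36.500000, DF = 0.563496, PV = 20.567616
  t = 8.5000: CF_t = 36.500000, DF = 0.543653, PV = 19.843335
  t = 9.0000: CF_t = 36.500000, DF = 0.524508, PV = 19.144558
  t = 9.5000: CF_t = 36.500000, DF = 0.506038, PV = 18.470389
  t = 10.0000: CF_t = 1036.500000, DF = 0.488218, PV = 506.038055
Price P = sum_t PV_t = 1000.000000


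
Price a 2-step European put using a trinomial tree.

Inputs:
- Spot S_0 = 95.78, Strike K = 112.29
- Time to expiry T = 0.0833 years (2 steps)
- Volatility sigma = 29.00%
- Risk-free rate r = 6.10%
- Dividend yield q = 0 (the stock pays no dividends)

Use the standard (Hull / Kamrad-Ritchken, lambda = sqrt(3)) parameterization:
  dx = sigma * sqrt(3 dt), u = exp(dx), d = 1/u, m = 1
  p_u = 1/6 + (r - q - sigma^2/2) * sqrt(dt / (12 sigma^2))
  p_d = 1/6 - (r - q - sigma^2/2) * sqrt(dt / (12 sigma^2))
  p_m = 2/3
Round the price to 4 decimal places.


dt = T/N = 0.041650; dx = sigma*sqrt(3*dt) = 0.102510
u = exp(dx) = 1.107948; d = 1/u = 0.902569
p_u = 0.170516, p_m = 0.666667, p_d = 0.162817
Discount per step: exp(-r*dt) = 0.997463
Stock lattice S(k, j) with j the centered position index:
  k=0: S(0,+0) = 95.7800
  k=1: S(1,-1) = 86.4481; S(1,+0) = 95.7800; S(1,+1) = 106.1193
  k=2: S(2,-2) = 78.0254; S(2,-1) = 86.4481; S(2,+0) = 95.7800; S(2,+1) = 106.1193; S(2,+2) = 117.5747
Terminal payoffs V(N, j) = max(K - S_T, 0):
  V(2,-2) = 34.264637; V(2,-1) = 25.841927; V(2,+0) = 16.510000; V(2,+1) = 6.170707; V(2,+2) = 0.000000
Backward induction: V(k, j) = exp(-r*dt) * [p_u * V(k+1, j+1) + p_m * V(k+1, j) + p_d * V(k+1, j-1)]
  V(1,-1) = exp(-r*dt) * [p_u*16.510000 + p_m*25.841927 + p_d*34.264637] = 25.557027
  V(1,+0) = exp(-r*dt) * [p_u*6.170707 + p_m*16.510000 + p_d*25.841927] = 16.225102
  V(1,+1) = exp(-r*dt) * [p_u*0.000000 + p_m*6.170707 + p_d*16.510000] = 6.784653
  V(0,+0) = exp(-r*dt) * [p_u*6.784653 + p_m*16.225102 + p_d*25.557027] = 16.093806

Answer: Price = V(0,0) = 16.0938


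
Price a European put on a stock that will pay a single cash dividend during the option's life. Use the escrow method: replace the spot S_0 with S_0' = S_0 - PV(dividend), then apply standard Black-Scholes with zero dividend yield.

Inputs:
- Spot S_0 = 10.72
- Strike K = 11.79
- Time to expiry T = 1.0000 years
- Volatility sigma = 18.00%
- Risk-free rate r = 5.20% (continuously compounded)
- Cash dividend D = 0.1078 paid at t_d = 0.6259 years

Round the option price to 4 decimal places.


Answer: Price = 1.1039

Derivation:
PV(D) = D * exp(-r * t_d) = 0.1078 * 0.96797715 = 0.10434794
S_0' = S_0 - PV(D) = 10.7200 - 0.10434794 = 10.61565206
d1 = (ln(S_0'/K) + (r + sigma^2/2)*T) / (sigma*sqrt(T)) = -0.20401218
d2 = d1 - sigma*sqrt(T) = -0.38401218
exp(-rT) = 0.94932887
N(-d1) = 0.58082801; N(-d2) = 0.64951529
P = K * exp(-rT) * N(-d2) - S_0' * N(-d1) = 11.7900 * 0.94932887 * 0.64951529 - 10.61565206 * 0.58082801 = 1.1039


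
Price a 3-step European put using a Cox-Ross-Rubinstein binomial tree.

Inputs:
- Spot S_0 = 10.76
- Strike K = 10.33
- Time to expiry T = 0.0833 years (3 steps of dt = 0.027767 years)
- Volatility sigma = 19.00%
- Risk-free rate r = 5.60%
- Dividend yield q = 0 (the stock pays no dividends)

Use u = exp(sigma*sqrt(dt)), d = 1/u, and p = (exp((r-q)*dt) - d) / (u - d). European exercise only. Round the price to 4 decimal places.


dt = T/N = 0.027767
u = exp(sigma*sqrt(dt)) = 1.032167; d = 1/u = 0.968836
p = (exp((r-q)*dt) - d) / (u - d) = 0.516657
Discount per step: exp(-r*dt) = 0.998446
Stock lattice S(k, i) with i counting down-moves:
  k=0: S(0,0) = 10.7600
  k=1: S(1,0) = 11.1061; S(1,1) = 10.4247
  k=2: S(2,0) = 11.4634; S(2,1) = 10.7600; S(2,2) = 10.0998
  k=3: S(3,0) = 11.8321; S(3,1) = 11.1061; S(3,2) = 10.4247; S(3,3) = 9.7850
Terminal payoffs V(N, i) = max(K - S_T, 0):
  V(3,0) = 0.000000; V(3,1) = 0.000000; V(3,2) = 0.000000; V(3,3) = 0.544961
Backward induction: V(k, i) = exp(-r*dt) * [p * V(k+1, i) + (1-p) * V(k+1, i+1)].
  V(2,0) = exp(-r*dt) * [p*0.000000 + (1-p)*0.000000] = 0.000000
  V(2,1) = exp(-r*dt) * [p*0.000000 + (1-p)*0.000000] = 0.000000
  V(2,2) = exp(-r*dt) * [p*0.000000 + (1-p)*0.544961] = 0.262994
  V(1,0) = exp(-r*dt) * [p*0.000000 + (1-p)*0.000000] = 0.000000
  V(1,1) = exp(-r*dt) * [p*0.000000 + (1-p)*0.262994] = 0.126919
  V(0,0) = exp(-r*dt) * [p*0.000000 + (1-p)*0.126919] = 0.061250

Answer: Price = V(0,0) = 0.0612


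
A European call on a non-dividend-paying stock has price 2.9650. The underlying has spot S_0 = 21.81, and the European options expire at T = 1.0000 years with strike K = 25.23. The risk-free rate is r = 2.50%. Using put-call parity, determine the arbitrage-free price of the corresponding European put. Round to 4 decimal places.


Answer: Put price = 5.7621

Derivation:
Put-call parity: C - P = S_0 * exp(-qT) - K * exp(-rT).
S_0 * exp(-qT) = 21.8100 * 1.00000000 = 21.81000000
K * exp(-rT) = 25.2300 * 0.97530991 = 24.60706908
P = C - S*exp(-qT) + K*exp(-rT)
P = 2.9650 - 21.81000000 + 24.60706908 = 5.7621


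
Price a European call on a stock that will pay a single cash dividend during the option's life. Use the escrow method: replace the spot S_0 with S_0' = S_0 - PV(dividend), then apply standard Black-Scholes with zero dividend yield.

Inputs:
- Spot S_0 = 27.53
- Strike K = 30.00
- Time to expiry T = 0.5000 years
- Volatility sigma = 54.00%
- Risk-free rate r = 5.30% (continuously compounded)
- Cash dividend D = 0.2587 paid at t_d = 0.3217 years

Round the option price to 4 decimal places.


Answer: Price = 3.3750

Derivation:
PV(D) = D * exp(-r * t_d) = 0.2587 * 0.98309443 = 0.25432653
S_0' = S_0 - PV(D) = 27.5300 - 0.25432653 = 27.27567347
d1 = (ln(S_0'/K) + (r + sigma^2/2)*T) / (sigma*sqrt(T)) = 0.01099379
d2 = d1 - sigma*sqrt(T) = -0.37084388
exp(-rT) = 0.97384804
N(d1) = 0.50438580; N(d2) = 0.35537691
C = S_0' * N(d1) - K * exp(-rT) * N(d2) = 27.27567347 * 0.50438580 - 30.0000 * 0.97384804 * 0.35537691 = 3.3750


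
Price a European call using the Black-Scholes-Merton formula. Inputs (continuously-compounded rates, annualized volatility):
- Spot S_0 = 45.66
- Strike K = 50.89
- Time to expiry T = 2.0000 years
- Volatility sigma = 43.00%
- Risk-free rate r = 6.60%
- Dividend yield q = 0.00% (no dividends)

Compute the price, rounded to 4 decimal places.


Answer: Price = 11.3212

Derivation:
d1 = (ln(S/K) + (r - q + 0.5*sigma^2) * T) / (sigma * sqrt(T)) = 0.34279254
d2 = d1 - sigma * sqrt(T) = -0.26531929
exp(-rT) = 0.87634100; exp(-qT) = 1.00000000
C = S_0 * exp(-qT) * N(d1) - K * exp(-rT) * N(d2)
N(d1) = 0.63412273; N(d2) = 0.39538175
C = 45.6600 * 1.00000000 * 0.63412273 - 50.8900 * 0.87634100 * 0.39538175 = 11.3212


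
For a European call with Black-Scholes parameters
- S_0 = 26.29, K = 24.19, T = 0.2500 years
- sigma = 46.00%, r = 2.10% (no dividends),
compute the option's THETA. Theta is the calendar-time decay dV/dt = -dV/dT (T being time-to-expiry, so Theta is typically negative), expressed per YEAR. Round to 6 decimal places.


Answer: Theta = -4.564535

Derivation:
d1 = 0.4997796266; d2 = 0.2697796266
phi(d1) = 0.3521041133; exp(-qT) = 1.0000000000; exp(-rT) = 0.9947637572
Theta = -S*exp(-qT)*phi(d1)*sigma/(2*sqrt(T)) - r*K*exp(-rT)*N(d2) + q*S*exp(-qT)*N(d1)
N(d1) = 0.6913848712; N(d2) = 0.6063351013; sqrt(T) = 0.5000000000
Term 1 = -26.2900 * 1.0000000000 * 0.3521041133 * 0.4600 / (2 * 0.5000000000) = -4.2581358838
Term 2 = -0.0210 * 24.1900 * 0.9947637572 * 0.6063351013 = -0.3063993416
Term 3 = 0 (no dividend yield, q = 0)
Theta = -4.2581358838 + (-0.3063993416) + (0.0000000000) = -4.564535


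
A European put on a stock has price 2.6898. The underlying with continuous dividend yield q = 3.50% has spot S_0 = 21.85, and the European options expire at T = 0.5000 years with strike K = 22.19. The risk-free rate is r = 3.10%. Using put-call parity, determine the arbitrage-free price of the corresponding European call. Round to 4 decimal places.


Answer: Call price = 2.3120

Derivation:
Put-call parity: C - P = S_0 * exp(-qT) - K * exp(-rT).
S_0 * exp(-qT) = 21.8500 * 0.98265224 = 21.47095135
K * exp(-rT) = 22.1900 * 0.98461951 = 21.84870685
C = P + S*exp(-qT) - K*exp(-rT)
C = 2.6898 + 21.47095135 - 21.84870685 = 2.3120


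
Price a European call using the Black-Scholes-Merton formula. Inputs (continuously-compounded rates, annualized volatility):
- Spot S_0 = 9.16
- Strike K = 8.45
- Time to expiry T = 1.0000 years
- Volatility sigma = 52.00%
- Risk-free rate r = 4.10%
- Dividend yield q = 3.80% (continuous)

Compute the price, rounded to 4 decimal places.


d1 = (ln(S/K) + (r - q + 0.5*sigma^2) * T) / (sigma * sqrt(T)) = 0.42092257
d2 = d1 - sigma * sqrt(T) = -0.09907743
exp(-rT) = 0.95982913; exp(-qT) = 0.96271294
C = S_0 * exp(-qT) * N(d1) - K * exp(-rT) * N(d2)
N(d1) = 0.66309419; N(d2) = 0.46053840
C = 9.1600 * 0.96271294 * 0.66309419 - 8.4500 * 0.95982913 * 0.46053840 = 2.1122

Answer: Price = 2.1122


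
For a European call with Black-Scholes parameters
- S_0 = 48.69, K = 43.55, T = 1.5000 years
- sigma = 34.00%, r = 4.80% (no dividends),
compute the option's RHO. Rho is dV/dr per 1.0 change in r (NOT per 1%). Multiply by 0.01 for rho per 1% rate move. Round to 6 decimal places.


d1 = 0.6490282498; d2 = 0.2326149935
phi(d1) = 0.3231762730; exp(-qT) = 1.0000000000; exp(-rT) = 0.9305308958
N(d2) = 0.5919698082
Rho = K*T*exp(-rT)*N(d2) = 43.5500 * 1.5000 * 0.9305308958 * 0.5919698082 = 35.984028

Answer: Rho = 35.984028


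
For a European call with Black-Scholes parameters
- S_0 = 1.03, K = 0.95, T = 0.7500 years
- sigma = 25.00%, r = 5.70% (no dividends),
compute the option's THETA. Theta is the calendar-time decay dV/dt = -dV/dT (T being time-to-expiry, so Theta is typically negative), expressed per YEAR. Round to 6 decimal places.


Answer: Theta = -0.082282

Derivation:
d1 = 0.6791468056; d2 = 0.4626404546
phi(d1) = 0.3167765241; exp(-qT) = 1.0000000000; exp(-rT) = 0.9581508979
Theta = -S*exp(-qT)*phi(d1)*sigma/(2*sqrt(T)) - r*K*exp(-rT)*N(d2) + q*S*exp(-qT)*N(d1)
N(d1) = 0.7514775759; N(d2) = 0.6781889469; sqrt(T) = 0.8660254038
Term 1 = -1.0300 * 1.0000000000 * 0.3167765241 * 0.2500 / (2 * 0.8660254038) = -0.0470944355
Term 2 = -0.0570 * 0.9500 * 0.9581508979 * 0.6781889469 = -0.0351870679
Term 3 = 0 (no dividend yield, q = 0)
Theta = -0.0470944355 + (-0.0351870679) + (0.0000000000) = -0.082282


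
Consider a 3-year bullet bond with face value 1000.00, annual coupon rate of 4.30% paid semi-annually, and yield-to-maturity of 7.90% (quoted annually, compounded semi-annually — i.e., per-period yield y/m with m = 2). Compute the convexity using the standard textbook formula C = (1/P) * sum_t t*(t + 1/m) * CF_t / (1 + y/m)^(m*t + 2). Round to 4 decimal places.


Answer: Convexity = 9.0182

Derivation:
Coupon per period c = face * coupon_rate / m = 21.500000
Periods per year m = 2; per-period yield y/m = 0.039500
Number of cashflows N = 6
Cashflows (t years, CF_t, discount factor 1/(1+y/m)^(m*t), PV):
  t = 0.5000: CF_t = 21.500000, DF = 0.962001, PV = 20.683021
  t = 1.0000: CF_t = 21.500000, DF = 0.925446, PV = 19.897086
  t = 1.5000: CF_t = 21.500000, DF = 0.890280, PV = 19.141016
  t = 2.0000: CF_t = 21.500000, DF = 0.856450, PV = 18.413675
  t = 2.5000: CF_t = 21.500000, DF = 0.823906, PV = 17.713974
  t = 3.0000: CF_t = 1021.500000, DF = 0.792598, PV = 809.638980
Price P = sum_t PV_t = 905.487751
Convexity numerator sum_t t*(t + 1/m) * CF_t / (1+y/m)^(m*t + 2):
  t = 0.5000: term = 9.570508
  t = 1.0000: term = 27.620513
  t = 1.5000: term = 53.141921
  t = 2.0000: term = 85.204298
  t = 2.5000: term = 122.949925
  t = 3.0000: term = 7867.408863
Convexity = (1/P) * sum = 8165.896028 / 905.487751 = 9.018229


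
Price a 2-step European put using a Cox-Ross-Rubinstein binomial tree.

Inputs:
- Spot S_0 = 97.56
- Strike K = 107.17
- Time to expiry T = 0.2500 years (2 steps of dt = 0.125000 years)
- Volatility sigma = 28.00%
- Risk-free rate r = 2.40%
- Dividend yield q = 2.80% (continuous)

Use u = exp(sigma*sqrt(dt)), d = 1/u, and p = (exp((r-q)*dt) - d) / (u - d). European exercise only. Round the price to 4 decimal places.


Answer: Price = V(0,0) = 12.2599

Derivation:
dt = T/N = 0.125000
u = exp(sigma*sqrt(dt)) = 1.104061; d = 1/u = 0.905747
p = (exp((r-q)*dt) - d) / (u - d) = 0.472751
Discount per step: exp(-r*dt) = 0.997004
Stock lattice S(k, i) with i counting down-moves:
  k=0: S(0,0) = 97.5600
  k=1: S(1,0) = 107.7122; S(1,1) = 88.3647
  k=2: S(2,0) = 118.9208; S(2,1) = 97.5600; S(2,2) = 80.0361
Terminal payoffs V(N, i) = max(K - S_T, 0):
  V(2,0) = 0.000000; V(2,1) = 9.610000; V(2,2) = 27.133909
Backward induction: V(k, i) = exp(-r*dt) * [p * V(k+1, i) + (1-p) * V(k+1, i+1)].
  V(1,0) = exp(-r*dt) * [p*0.000000 + (1-p)*9.610000] = 5.051687
  V(1,1) = exp(-r*dt) * [p*9.610000 + (1-p)*27.133909] = 18.793003
  V(0,0) = exp(-r*dt) * [p*5.051687 + (1-p)*18.793003] = 12.259949


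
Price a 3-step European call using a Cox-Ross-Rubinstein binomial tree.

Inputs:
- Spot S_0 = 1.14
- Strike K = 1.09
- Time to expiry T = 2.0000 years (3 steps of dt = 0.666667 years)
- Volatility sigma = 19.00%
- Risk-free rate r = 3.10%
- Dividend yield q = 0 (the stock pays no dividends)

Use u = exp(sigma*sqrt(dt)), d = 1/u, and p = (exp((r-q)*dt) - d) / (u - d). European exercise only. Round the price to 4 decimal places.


Answer: Price = V(0,0) = 0.1902

Derivation:
dt = T/N = 0.666667
u = exp(sigma*sqrt(dt)) = 1.167815; d = 1/u = 0.856300
p = (exp((r-q)*dt) - d) / (u - d) = 0.528327
Discount per step: exp(-r*dt) = 0.979545
Stock lattice S(k, i) with i counting down-moves:
  k=0: S(0,0) = 1.1400
  k=1: S(1,0) = 1.3313; S(1,1) = 0.9762
  k=2: S(2,0) = 1.5547; S(2,1) = 1.1400; S(2,2) = 0.8359
  k=3: S(3,0) = 1.8156; S(3,1) = 1.3313; S(3,2) = 0.9762; S(3,3) = 0.7158
Terminal payoffs V(N, i) = max(S_T - K, 0):
  V(3,0) = 0.725628; V(3,1) = 0.241309; V(3,2) = 0.000000; V(3,3) = 0.000000
Backward induction: V(k, i) = exp(-r*dt) * [p * V(k+1, i) + (1-p) * V(k+1, i+1)].
  V(2,0) = exp(-r*dt) * [p*0.725628 + (1-p)*0.241309] = 0.487018
  V(2,1) = exp(-r*dt) * [p*0.241309 + (1-p)*0.000000] = 0.124882
  V(2,2) = exp(-r*dt) * [p*0.000000 + (1-p)*0.000000] = 0.000000
  V(1,0) = exp(-r*dt) * [p*0.487018 + (1-p)*0.124882] = 0.309740
  V(1,1) = exp(-r*dt) * [p*0.124882 + (1-p)*0.000000] = 0.064629
  V(0,0) = exp(-r*dt) * [p*0.309740 + (1-p)*0.064629] = 0.190157


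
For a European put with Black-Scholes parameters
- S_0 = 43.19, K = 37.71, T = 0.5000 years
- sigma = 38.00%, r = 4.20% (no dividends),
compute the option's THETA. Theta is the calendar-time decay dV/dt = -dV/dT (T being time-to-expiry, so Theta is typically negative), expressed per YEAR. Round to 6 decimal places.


d1 = 0.7174665494; d2 = 0.4487659726
phi(d1) = 0.3084123299; exp(-qT) = 1.0000000000; exp(-rT) = 0.9792189646
Theta = -S*exp(-qT)*phi(d1)*sigma/(2*sqrt(T)) + r*K*exp(-rT)*N(-d2) - q*S*exp(-qT)*N(-d1)
N(-d1) = 0.2365431347; N(-d2) = 0.3268002439; sqrt(T) = 0.7071067812
Term 1 = -43.1900 * 1.0000000000 * 0.3084123299 * 0.3800 / (2 * 0.7071067812) = -3.5791799594
Term 2 = 0.0420 * 37.7100 * 0.9792189646 * 0.3268002439 = 0.5068366488
Term 3 = 0 (no dividend yield, q = 0)
Theta = -3.5791799594 + (0.5068366488) + (0.0000000000) = -3.072343

Answer: Theta = -3.072343


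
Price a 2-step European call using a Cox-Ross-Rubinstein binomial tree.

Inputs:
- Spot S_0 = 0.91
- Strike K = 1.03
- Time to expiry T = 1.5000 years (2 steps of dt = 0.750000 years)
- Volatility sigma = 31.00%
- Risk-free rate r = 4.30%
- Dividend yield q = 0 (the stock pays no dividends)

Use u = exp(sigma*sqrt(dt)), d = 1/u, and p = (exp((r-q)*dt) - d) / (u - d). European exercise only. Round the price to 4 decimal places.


dt = T/N = 0.750000
u = exp(sigma*sqrt(dt)) = 1.307959; d = 1/u = 0.764550
p = (exp((r-q)*dt) - d) / (u - d) = 0.493598
Discount per step: exp(-r*dt) = 0.968264
Stock lattice S(k, i) with i counting down-moves:
  k=0: S(0,0) = 0.9100
  k=1: S(1,0) = 1.1902; S(1,1) = 0.6957
  k=2: S(2,0) = 1.5568; S(2,1) = 0.9100; S(2,2) = 0.5319
Terminal payoffs V(N, i) = max(S_T - K, 0):
  V(2,0) = 0.526789; V(2,1) = 0.000000; V(2,2) = 0.000000
Backward induction: V(k, i) = exp(-r*dt) * [p * V(k+1, i) + (1-p) * V(k+1, i+1)].
  V(1,0) = exp(-r*dt) * [p*0.526789 + (1-p)*0.000000] = 0.251770
  V(1,1) = exp(-r*dt) * [p*0.000000 + (1-p)*0.000000] = 0.000000
  V(0,0) = exp(-r*dt) * [p*0.251770 + (1-p)*0.000000] = 0.120329

Answer: Price = V(0,0) = 0.1203


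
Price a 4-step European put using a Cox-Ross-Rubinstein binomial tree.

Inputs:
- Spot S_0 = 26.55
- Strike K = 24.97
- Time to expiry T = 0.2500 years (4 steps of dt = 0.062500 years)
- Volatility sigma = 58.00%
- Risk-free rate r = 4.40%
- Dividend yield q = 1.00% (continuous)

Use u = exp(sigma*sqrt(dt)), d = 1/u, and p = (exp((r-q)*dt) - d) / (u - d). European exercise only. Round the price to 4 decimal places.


dt = T/N = 0.062500
u = exp(sigma*sqrt(dt)) = 1.156040; d = 1/u = 0.865022
p = (exp((r-q)*dt) - d) / (u - d) = 0.471123
Discount per step: exp(-r*dt) = 0.997254
Stock lattice S(k, i) with i counting down-moves:
  k=0: S(0,0) = 26.5500
  k=1: S(1,0) = 30.6929; S(1,1) = 22.9663
  k=2: S(2,0) = 35.4821; S(2,1) = 26.5500; S(2,2) = 19.8664
  k=3: S(3,0) = 41.0188; S(3,1) = 30.6929; S(3,2) = 22.9663; S(3,3) = 17.1849
  k=4: S(4,0) = 47.4193; S(4,1) = 35.4821; S(4,2) = 26.5500; S(4,3) = 19.8664; S(4,4) = 14.8653
Terminal payoffs V(N, i) = max(K - S_T, 0):
  V(4,0) = 0.000000; V(4,1) = 0.000000; V(4,2) = 0.000000; V(4,3) = 5.103602; V(4,4) = 10.104698
Backward induction: V(k, i) = exp(-r*dt) * [p * V(k+1, i) + (1-p) * V(k+1, i+1)].
  V(3,0) = exp(-r*dt) * [p*0.000000 + (1-p)*0.000000] = 0.000000
  V(3,1) = exp(-r*dt) * [p*0.000000 + (1-p)*0.000000] = 0.000000
  V(3,2) = exp(-r*dt) * [p*0.000000 + (1-p)*5.103602] = 2.691765
  V(3,3) = exp(-r*dt) * [p*5.103602 + (1-p)*10.104698] = 7.727287
  V(2,0) = exp(-r*dt) * [p*0.000000 + (1-p)*0.000000] = 0.000000
  V(2,1) = exp(-r*dt) * [p*0.000000 + (1-p)*2.691765] = 1.419703
  V(2,2) = exp(-r*dt) * [p*2.691765 + (1-p)*7.727287] = 5.340230
  V(1,0) = exp(-r*dt) * [p*0.000000 + (1-p)*1.419703] = 0.748786
  V(1,1) = exp(-r*dt) * [p*1.419703 + (1-p)*5.340230] = 3.483586
  V(0,0) = exp(-r*dt) * [p*0.748786 + (1-p)*3.483586] = 2.189130

Answer: Price = V(0,0) = 2.1891


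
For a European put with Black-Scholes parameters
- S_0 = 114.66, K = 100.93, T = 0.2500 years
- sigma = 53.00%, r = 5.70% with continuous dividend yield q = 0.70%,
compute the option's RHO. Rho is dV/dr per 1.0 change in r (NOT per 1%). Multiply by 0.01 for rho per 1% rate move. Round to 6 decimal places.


Answer: Rho = -8.608518

Derivation:
d1 = 0.6609680009; d2 = 0.3959680009
phi(d1) = 0.3206587254; exp(-qT) = 0.9982515304; exp(-rT) = 0.9858510507
N(-d2) = 0.3460643173
Rho = -K*T*exp(-rT)*N(-d2) = -100.9300 * 0.2500 * 0.9858510507 * 0.3460643173 = -8.608518


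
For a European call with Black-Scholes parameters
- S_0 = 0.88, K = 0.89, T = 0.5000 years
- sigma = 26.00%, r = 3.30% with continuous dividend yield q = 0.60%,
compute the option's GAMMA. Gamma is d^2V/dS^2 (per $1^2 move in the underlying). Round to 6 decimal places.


Answer: Gamma = 2.445245

Derivation:
d1 = 0.1038927231; d2 = -0.0799550400
phi(d1) = 0.3967950485; exp(-qT) = 0.9970044955; exp(-rT) = 0.9836353794
Gamma = exp(-qT) * phi(d1) / (S * sigma * sqrt(T)) = 0.9970044955 * 0.3967950485 / (0.8800 * 0.2600 * 0.7071067812) = 2.445245


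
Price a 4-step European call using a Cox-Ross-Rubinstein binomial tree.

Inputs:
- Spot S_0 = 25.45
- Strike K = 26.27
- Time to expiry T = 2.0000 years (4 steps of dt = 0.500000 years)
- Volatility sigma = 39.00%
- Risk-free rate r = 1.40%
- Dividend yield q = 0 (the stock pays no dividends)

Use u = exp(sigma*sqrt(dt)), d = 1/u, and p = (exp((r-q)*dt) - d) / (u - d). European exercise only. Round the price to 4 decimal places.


Answer: Price = V(0,0) = 5.2978

Derivation:
dt = T/N = 0.500000
u = exp(sigma*sqrt(dt)) = 1.317547; d = 1/u = 0.758986
p = (exp((r-q)*dt) - d) / (u - d) = 0.444067
Discount per step: exp(-r*dt) = 0.993024
Stock lattice S(k, i) with i counting down-moves:
  k=0: S(0,0) = 25.4500
  k=1: S(1,0) = 33.5316; S(1,1) = 19.3162
  k=2: S(2,0) = 44.1794; S(2,1) = 25.4500; S(2,2) = 14.6607
  k=3: S(3,0) = 58.2085; S(3,1) = 33.5316; S(3,2) = 19.3162; S(3,3) = 11.1273
  k=4: S(4,0) = 76.6924; S(4,1) = 44.1794; S(4,2) = 25.4500; S(4,3) = 14.6607; S(4,4) = 8.4455
Terminal payoffs V(N, i) = max(S_T - K, 0):
  V(4,0) = 50.422377; V(4,1) = 17.909418; V(4,2) = 0.000000; V(4,3) = 0.000000; V(4,4) = 0.000000
Backward induction: V(k, i) = exp(-r*dt) * [p * V(k+1, i) + (1-p) * V(k+1, i+1)].
  V(3,0) = exp(-r*dt) * [p*50.422377 + (1-p)*17.909418] = 32.121706
  V(3,1) = exp(-r*dt) * [p*17.909418 + (1-p)*0.000000] = 7.897503
  V(3,2) = exp(-r*dt) * [p*0.000000 + (1-p)*0.000000] = 0.000000
  V(3,3) = exp(-r*dt) * [p*0.000000 + (1-p)*0.000000] = 0.000000
  V(2,0) = exp(-r*dt) * [p*32.121706 + (1-p)*7.897503] = 18.524543
  V(2,1) = exp(-r*dt) * [p*7.897503 + (1-p)*0.000000] = 3.482556
  V(2,2) = exp(-r*dt) * [p*0.000000 + (1-p)*0.000000] = 0.000000
  V(1,0) = exp(-r*dt) * [p*18.524543 + (1-p)*3.482556] = 10.091318
  V(1,1) = exp(-r*dt) * [p*3.482556 + (1-p)*0.000000] = 1.535700
  V(0,0) = exp(-r*dt) * [p*10.091318 + (1-p)*1.535700] = 5.297752


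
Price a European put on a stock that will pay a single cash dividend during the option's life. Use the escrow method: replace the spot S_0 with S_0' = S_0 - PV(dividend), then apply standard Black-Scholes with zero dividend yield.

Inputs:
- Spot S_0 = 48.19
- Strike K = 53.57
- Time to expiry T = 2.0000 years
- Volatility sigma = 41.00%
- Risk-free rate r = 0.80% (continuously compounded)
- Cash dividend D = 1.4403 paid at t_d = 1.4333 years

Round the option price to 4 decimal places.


PV(D) = D * exp(-r * t_d) = 1.4403 * 0.98859909 = 1.42387927
S_0' = S_0 - PV(D) = 48.1900 - 1.42387927 = 46.76612073
d1 = (ln(S_0'/K) + (r + sigma^2/2)*T) / (sigma*sqrt(T)) = 0.08324857
d2 = d1 - sigma*sqrt(T) = -0.49657899
exp(-rT) = 0.98412732
N(-d1) = 0.46682695; N(-d2) = 0.69025701
P = K * exp(-rT) * N(-d2) - S_0' * N(-d1) = 53.5700 * 0.98412732 * 0.69025701 - 46.76612073 * 0.46682695 = 14.5585

Answer: Price = 14.5585


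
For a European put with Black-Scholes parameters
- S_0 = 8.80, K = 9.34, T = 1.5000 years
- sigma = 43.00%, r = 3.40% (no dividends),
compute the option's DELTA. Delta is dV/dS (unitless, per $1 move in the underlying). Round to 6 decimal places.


Answer: Delta = -0.402424

Derivation:
d1 = 0.2470765541; d2 = -0.2795637406
phi(d1) = 0.3869491674; exp(-qT) = 1.0000000000; exp(-rT) = 0.9502786705
N(-d1) = 0.4024244892
Delta = -exp(-qT) * N(-d1) = -1.0000000000 * 0.4024244892 = -0.402424
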